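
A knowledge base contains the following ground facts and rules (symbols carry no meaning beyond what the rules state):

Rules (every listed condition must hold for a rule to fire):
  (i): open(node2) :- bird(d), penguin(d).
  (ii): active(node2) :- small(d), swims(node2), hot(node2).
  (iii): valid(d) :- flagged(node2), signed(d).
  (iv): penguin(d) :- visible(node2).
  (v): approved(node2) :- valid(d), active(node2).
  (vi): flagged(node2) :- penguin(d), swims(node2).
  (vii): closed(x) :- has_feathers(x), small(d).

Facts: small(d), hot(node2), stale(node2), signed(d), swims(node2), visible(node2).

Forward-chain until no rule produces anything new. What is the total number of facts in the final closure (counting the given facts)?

Round 1: (ii) [active(node2) :- small(d), swims(node2), hot(node2).]; (iv) [penguin(d) :- visible(node2).]. New: active(node2), penguin(d).
Round 2: (vi) [flagged(node2) :- penguin(d), swims(node2).]. New: flagged(node2).
Round 3: (iii) [valid(d) :- flagged(node2), signed(d).]. New: valid(d).
Round 4: (v) [approved(node2) :- valid(d), active(node2).]. New: approved(node2).
Closure: {active(node2), approved(node2), flagged(node2), hot(node2), penguin(d), signed(d), small(d), stale(node2), swims(node2), valid(d), visible(node2)} — 11 facts.

11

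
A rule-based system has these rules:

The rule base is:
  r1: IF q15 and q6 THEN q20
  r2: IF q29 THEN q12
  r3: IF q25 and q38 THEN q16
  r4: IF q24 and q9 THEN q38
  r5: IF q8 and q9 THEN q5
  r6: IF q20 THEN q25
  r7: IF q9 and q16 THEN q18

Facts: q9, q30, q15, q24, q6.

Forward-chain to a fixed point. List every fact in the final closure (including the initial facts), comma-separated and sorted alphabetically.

q15, q16, q18, q20, q24, q25, q30, q38, q6, q9

Round 1 fires r1, r4, giving q20, q38.
Round 2 fires r6, giving q25.
Round 3 fires r3, giving q16.
Round 4 fires r7, giving q18.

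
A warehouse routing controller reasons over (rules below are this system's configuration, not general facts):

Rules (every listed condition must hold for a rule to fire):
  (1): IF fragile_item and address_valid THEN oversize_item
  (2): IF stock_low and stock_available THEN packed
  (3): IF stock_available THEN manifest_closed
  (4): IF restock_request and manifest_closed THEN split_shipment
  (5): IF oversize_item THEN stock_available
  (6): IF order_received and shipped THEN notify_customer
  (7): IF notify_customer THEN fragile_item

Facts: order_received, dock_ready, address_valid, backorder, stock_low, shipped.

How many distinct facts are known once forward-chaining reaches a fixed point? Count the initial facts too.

Round 1: (6) [IF order_received and shipped THEN notify_customer]. Adds notify_customer.
Round 2: (7) [IF notify_customer THEN fragile_item]. Adds fragile_item.
Round 3: (1) [IF fragile_item and address_valid THEN oversize_item]. Adds oversize_item.
Round 4: (5) [IF oversize_item THEN stock_available]. Adds stock_available.
Round 5: (2) [IF stock_low and stock_available THEN packed]; (3) [IF stock_available THEN manifest_closed]. Adds packed, manifest_closed.
Closure: {address_valid, backorder, dock_ready, fragile_item, manifest_closed, notify_customer, order_received, oversize_item, packed, shipped, stock_available, stock_low} — 12 facts.

12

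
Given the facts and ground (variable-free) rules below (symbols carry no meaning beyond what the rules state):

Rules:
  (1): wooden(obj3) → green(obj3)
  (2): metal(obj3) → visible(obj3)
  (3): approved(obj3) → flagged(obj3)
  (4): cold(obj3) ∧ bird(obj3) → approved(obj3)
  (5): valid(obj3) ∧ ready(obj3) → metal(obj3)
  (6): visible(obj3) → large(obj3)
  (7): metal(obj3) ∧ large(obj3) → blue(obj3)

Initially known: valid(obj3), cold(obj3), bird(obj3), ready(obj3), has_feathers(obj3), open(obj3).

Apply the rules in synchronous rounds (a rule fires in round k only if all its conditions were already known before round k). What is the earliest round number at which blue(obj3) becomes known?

4

Round 1 — (4), (5), derive approved(obj3), metal(obj3).
Round 2 — (2), (3), derive visible(obj3), flagged(obj3).
Round 3 — (6), derive large(obj3).
Round 4 — (7), derive blue(obj3).
blue(obj3) first appears in round 4.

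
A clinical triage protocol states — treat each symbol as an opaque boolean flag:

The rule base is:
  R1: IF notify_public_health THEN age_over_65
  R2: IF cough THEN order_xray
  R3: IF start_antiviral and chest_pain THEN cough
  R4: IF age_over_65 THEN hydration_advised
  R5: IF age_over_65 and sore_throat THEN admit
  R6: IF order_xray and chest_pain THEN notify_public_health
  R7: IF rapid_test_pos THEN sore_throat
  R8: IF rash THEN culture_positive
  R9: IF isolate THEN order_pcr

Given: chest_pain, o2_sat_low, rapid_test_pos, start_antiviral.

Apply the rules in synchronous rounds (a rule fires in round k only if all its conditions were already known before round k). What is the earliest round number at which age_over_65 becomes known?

[1] R3 [IF start_antiviral and chest_pain THEN cough]; R7 [IF rapid_test_pos THEN sore_throat]. ⇒ new: cough, sore_throat.
[2] R2 [IF cough THEN order_xray]. ⇒ new: order_xray.
[3] R6 [IF order_xray and chest_pain THEN notify_public_health]. ⇒ new: notify_public_health.
[4] R1 [IF notify_public_health THEN age_over_65]. ⇒ new: age_over_65.
age_over_65 first appears in round 4.

4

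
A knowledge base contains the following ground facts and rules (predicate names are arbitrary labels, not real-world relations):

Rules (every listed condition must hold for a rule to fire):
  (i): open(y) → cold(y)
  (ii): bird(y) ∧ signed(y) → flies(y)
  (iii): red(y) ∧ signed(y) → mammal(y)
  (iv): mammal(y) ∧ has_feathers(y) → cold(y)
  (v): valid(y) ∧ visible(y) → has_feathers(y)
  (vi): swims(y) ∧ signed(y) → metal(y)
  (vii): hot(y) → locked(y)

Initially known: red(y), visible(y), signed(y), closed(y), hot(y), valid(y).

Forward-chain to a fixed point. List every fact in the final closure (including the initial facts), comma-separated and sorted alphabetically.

closed(y), cold(y), has_feathers(y), hot(y), locked(y), mammal(y), red(y), signed(y), valid(y), visible(y)

[1] (iii) [red(y) ∧ signed(y) → mammal(y)]; (v) [valid(y) ∧ visible(y) → has_feathers(y)]; (vii) [hot(y) → locked(y)]. ⇒ new: mammal(y), has_feathers(y), locked(y).
[2] (iv) [mammal(y) ∧ has_feathers(y) → cold(y)]. ⇒ new: cold(y).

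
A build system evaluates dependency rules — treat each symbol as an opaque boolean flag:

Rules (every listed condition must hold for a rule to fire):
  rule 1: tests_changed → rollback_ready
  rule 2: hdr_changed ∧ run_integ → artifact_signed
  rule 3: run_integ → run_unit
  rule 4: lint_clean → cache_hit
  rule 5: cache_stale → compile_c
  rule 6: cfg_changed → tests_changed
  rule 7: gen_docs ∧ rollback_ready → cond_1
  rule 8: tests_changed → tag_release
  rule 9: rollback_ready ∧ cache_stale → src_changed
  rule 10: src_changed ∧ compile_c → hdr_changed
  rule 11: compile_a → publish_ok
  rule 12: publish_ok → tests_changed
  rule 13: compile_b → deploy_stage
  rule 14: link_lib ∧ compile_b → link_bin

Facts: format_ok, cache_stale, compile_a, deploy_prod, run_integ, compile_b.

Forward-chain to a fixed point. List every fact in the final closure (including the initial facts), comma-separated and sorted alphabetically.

Round 1: rule 3 [run_integ → run_unit]; rule 5 [cache_stale → compile_c]; rule 11 [compile_a → publish_ok]; rule 13 [compile_b → deploy_stage]. New: run_unit, compile_c, publish_ok, deploy_stage.
Round 2: rule 12 [publish_ok → tests_changed]. New: tests_changed.
Round 3: rule 1 [tests_changed → rollback_ready]; rule 8 [tests_changed → tag_release]. New: rollback_ready, tag_release.
Round 4: rule 9 [rollback_ready ∧ cache_stale → src_changed]. New: src_changed.
Round 5: rule 10 [src_changed ∧ compile_c → hdr_changed]. New: hdr_changed.
Round 6: rule 2 [hdr_changed ∧ run_integ → artifact_signed]. New: artifact_signed.

artifact_signed, cache_stale, compile_a, compile_b, compile_c, deploy_prod, deploy_stage, format_ok, hdr_changed, publish_ok, rollback_ready, run_integ, run_unit, src_changed, tag_release, tests_changed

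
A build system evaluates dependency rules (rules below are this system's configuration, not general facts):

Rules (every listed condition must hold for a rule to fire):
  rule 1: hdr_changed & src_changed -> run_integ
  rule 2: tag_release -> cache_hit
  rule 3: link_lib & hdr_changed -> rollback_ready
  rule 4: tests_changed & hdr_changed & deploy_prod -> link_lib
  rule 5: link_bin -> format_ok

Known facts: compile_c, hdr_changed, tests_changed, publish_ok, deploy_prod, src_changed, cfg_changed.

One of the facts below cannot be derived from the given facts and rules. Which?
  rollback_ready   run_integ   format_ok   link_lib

format_ok

Round 1 fires rule 1, rule 4, giving run_integ, link_lib.
Round 2 fires rule 3, giving rollback_ready.
Derived: run_integ (round 1), link_lib (round 1), rollback_ready (round 2). format_ok never appears in any round.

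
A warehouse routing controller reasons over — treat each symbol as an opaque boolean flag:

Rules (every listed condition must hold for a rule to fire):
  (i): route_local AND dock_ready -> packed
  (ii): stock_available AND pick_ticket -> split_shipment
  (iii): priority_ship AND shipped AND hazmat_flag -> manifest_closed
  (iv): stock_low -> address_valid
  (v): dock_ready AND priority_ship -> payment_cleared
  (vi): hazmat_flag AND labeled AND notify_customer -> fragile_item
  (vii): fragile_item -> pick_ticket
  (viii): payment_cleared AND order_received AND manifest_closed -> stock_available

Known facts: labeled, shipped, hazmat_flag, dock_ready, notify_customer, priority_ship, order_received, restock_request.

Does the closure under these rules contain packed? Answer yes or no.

no

[1] (iii) [priority_ship AND shipped AND hazmat_flag -> manifest_closed]; (v) [dock_ready AND priority_ship -> payment_cleared]; (vi) [hazmat_flag AND labeled AND notify_customer -> fragile_item]. ⇒ new: manifest_closed, payment_cleared, fragile_item.
[2] (vii) [fragile_item -> pick_ticket]; (viii) [payment_cleared AND order_received AND manifest_closed -> stock_available]. ⇒ new: pick_ticket, stock_available.
[3] (ii) [stock_available AND pick_ticket -> split_shipment]. ⇒ new: split_shipment.
Fixed point reached. packed is concluded only by (i); (i) needs route_local (never derived).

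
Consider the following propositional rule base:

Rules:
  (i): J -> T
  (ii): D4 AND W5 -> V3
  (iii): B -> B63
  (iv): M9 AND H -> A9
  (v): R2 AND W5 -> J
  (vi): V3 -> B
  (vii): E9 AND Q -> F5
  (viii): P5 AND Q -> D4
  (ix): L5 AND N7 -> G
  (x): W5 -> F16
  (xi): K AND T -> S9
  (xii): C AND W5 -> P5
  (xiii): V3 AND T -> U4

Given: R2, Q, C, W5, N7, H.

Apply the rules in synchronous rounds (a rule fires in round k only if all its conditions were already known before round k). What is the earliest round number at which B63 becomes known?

Round 1 fires (v), (x), (xii), giving J, F16, P5.
Round 2 fires (i), (viii), giving T, D4.
Round 3 fires (ii), giving V3.
Round 4 fires (vi), (xiii), giving B, U4.
Round 5 fires (iii), giving B63.
B63 first appears in round 5.

5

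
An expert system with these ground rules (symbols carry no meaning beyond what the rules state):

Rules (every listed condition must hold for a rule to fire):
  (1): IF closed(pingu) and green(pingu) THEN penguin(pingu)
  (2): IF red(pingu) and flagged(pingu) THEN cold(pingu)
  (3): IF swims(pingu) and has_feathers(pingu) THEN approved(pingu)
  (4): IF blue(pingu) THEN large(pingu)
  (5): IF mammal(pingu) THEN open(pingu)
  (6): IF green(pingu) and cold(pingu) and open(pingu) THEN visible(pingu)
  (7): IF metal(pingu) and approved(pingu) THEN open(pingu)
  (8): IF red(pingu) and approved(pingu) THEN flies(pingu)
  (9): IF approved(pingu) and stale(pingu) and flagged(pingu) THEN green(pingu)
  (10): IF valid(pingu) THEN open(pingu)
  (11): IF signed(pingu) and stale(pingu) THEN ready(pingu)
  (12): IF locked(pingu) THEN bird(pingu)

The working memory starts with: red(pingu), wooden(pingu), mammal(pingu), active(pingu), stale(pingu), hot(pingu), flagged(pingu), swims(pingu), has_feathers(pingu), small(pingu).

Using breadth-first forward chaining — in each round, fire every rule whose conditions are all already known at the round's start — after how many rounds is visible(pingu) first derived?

Round 1 — (2), (3), (5), derive cold(pingu), approved(pingu), open(pingu).
Round 2 — (8), (9), derive flies(pingu), green(pingu).
Round 3 — (6), derive visible(pingu).
visible(pingu) first appears in round 3.

3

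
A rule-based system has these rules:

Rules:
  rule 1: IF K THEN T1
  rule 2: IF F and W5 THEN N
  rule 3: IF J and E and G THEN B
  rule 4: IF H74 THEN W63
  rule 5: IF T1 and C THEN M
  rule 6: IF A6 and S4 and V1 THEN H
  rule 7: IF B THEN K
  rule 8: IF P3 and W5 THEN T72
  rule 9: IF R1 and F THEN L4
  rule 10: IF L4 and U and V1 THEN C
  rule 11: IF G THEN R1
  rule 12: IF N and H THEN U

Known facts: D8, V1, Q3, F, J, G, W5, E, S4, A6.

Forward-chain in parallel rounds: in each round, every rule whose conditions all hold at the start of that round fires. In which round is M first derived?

4

Round 1: rule 2 [IF F and W5 THEN N]; rule 3 [IF J and E and G THEN B]; rule 6 [IF A6 and S4 and V1 THEN H]; rule 11 [IF G THEN R1]. Adds N, B, H, R1.
Round 2: rule 7 [IF B THEN K]; rule 9 [IF R1 and F THEN L4]; rule 12 [IF N and H THEN U]. Adds K, L4, U.
Round 3: rule 1 [IF K THEN T1]; rule 10 [IF L4 and U and V1 THEN C]. Adds T1, C.
Round 4: rule 5 [IF T1 and C THEN M]. Adds M.
M first appears in round 4.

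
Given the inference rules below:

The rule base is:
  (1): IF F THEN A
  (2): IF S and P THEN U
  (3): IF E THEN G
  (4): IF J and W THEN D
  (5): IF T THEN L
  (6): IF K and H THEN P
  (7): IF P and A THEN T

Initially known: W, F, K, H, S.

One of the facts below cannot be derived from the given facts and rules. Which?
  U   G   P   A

G

Round 1: (1) [IF F THEN A]; (6) [IF K and H THEN P]. New: A, P.
Round 2: (2) [IF S and P THEN U]; (7) [IF P and A THEN T]. New: U, T.
Round 3: (5) [IF T THEN L]. New: L.
Derived: U (round 2), A (round 1), P (round 1). G never appears in any round.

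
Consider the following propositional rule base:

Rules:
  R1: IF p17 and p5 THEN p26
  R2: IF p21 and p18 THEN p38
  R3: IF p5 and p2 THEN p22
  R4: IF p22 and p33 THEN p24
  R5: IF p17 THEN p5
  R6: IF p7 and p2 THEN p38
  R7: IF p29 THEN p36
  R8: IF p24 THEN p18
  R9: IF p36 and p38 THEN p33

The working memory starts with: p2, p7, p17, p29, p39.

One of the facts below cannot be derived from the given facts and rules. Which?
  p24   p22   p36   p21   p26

[1] R5 [IF p17 THEN p5]; R6 [IF p7 and p2 THEN p38]; R7 [IF p29 THEN p36]. ⇒ new: p5, p38, p36.
[2] R1 [IF p17 and p5 THEN p26]; R3 [IF p5 and p2 THEN p22]; R9 [IF p36 and p38 THEN p33]. ⇒ new: p26, p22, p33.
[3] R4 [IF p22 and p33 THEN p24]. ⇒ new: p24.
[4] R8 [IF p24 THEN p18]. ⇒ new: p18.
Derived: p26 (round 2), p22 (round 2), p36 (round 1), p24 (round 3). p21 never appears in any round.

p21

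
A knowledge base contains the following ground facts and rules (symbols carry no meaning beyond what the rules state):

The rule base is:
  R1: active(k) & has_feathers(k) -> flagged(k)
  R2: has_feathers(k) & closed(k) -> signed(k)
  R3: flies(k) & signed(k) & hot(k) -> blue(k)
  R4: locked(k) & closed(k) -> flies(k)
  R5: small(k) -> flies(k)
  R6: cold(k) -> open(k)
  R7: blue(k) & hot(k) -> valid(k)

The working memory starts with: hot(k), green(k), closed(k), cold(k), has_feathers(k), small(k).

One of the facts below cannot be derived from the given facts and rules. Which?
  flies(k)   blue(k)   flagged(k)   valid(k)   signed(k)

Round 1 fires R2, R5, R6, giving signed(k), flies(k), open(k).
Round 2 fires R3, giving blue(k).
Round 3 fires R7, giving valid(k).
Derived: valid(k) (round 3), flies(k) (round 1), signed(k) (round 1), blue(k) (round 2). flagged(k) never appears in any round.

flagged(k)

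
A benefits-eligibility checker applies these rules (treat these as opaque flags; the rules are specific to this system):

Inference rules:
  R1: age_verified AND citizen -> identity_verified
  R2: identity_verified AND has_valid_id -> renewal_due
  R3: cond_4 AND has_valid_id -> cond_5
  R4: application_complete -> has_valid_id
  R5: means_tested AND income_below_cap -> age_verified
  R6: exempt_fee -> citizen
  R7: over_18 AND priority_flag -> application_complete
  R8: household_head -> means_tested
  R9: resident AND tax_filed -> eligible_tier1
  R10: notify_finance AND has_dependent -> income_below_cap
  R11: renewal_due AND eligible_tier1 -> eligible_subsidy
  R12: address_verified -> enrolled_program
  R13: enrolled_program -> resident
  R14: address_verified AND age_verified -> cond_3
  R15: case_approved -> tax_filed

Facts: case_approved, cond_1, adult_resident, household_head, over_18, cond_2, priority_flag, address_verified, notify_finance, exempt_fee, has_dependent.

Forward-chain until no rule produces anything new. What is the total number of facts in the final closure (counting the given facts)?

[1] R6 [exempt_fee -> citizen]; R7 [over_18 AND priority_flag -> application_complete]; R8 [household_head -> means_tested]; R10 [notify_finance AND has_dependent -> income_below_cap]; R12 [address_verified -> enrolled_program]; R15 [case_approved -> tax_filed]. ⇒ new: citizen, application_complete, means_tested, income_below_cap, enrolled_program, tax_filed.
[2] R4 [application_complete -> has_valid_id]; R5 [means_tested AND income_below_cap -> age_verified]; R13 [enrolled_program -> resident]. ⇒ new: has_valid_id, age_verified, resident.
[3] R1 [age_verified AND citizen -> identity_verified]; R9 [resident AND tax_filed -> eligible_tier1]; R14 [address_verified AND age_verified -> cond_3]. ⇒ new: identity_verified, eligible_tier1, cond_3.
[4] R2 [identity_verified AND has_valid_id -> renewal_due]. ⇒ new: renewal_due.
[5] R11 [renewal_due AND eligible_tier1 -> eligible_subsidy]. ⇒ new: eligible_subsidy.
Closure: {address_verified, adult_resident, age_verified, application_complete, case_approved, citizen, cond_1, cond_2, cond_3, eligible_subsidy, eligible_tier1, enrolled_program, exempt_fee, has_dependent, has_valid_id, household_head, identity_verified, income_below_cap, means_tested, notify_finance, over_18, priority_flag, renewal_due, resident, tax_filed} — 25 facts.

25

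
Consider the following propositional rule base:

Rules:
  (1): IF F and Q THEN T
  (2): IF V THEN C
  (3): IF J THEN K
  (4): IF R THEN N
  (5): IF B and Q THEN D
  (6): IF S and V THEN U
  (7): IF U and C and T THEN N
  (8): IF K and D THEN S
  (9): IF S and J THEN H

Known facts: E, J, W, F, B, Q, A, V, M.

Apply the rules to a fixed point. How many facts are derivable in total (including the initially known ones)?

17

[1] (1) [IF F and Q THEN T]; (2) [IF V THEN C]; (3) [IF J THEN K]; (5) [IF B and Q THEN D]. ⇒ new: T, C, K, D.
[2] (8) [IF K and D THEN S]. ⇒ new: S.
[3] (6) [IF S and V THEN U]; (9) [IF S and J THEN H]. ⇒ new: U, H.
[4] (7) [IF U and C and T THEN N]. ⇒ new: N.
Closure: {A, B, C, D, E, F, H, J, K, M, N, Q, S, T, U, V, W} — 17 facts.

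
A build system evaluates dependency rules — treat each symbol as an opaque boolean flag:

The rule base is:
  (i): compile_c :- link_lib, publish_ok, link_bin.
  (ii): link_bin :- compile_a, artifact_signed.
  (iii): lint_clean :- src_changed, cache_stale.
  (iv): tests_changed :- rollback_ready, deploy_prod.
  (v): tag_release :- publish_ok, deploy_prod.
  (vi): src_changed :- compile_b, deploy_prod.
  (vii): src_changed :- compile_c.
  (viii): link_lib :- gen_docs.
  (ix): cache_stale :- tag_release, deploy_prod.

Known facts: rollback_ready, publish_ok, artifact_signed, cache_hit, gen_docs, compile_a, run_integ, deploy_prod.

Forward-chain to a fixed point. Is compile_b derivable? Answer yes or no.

Round 1 fires (ii), (iv), (v), (viii), giving link_bin, tests_changed, tag_release, link_lib.
Round 2 fires (i), (ix), giving compile_c, cache_stale.
Round 3 fires (vii), giving src_changed.
Round 4 fires (iii), giving lint_clean.
Fixed point reached. No rule has compile_b as a consequent, and it is not given.

no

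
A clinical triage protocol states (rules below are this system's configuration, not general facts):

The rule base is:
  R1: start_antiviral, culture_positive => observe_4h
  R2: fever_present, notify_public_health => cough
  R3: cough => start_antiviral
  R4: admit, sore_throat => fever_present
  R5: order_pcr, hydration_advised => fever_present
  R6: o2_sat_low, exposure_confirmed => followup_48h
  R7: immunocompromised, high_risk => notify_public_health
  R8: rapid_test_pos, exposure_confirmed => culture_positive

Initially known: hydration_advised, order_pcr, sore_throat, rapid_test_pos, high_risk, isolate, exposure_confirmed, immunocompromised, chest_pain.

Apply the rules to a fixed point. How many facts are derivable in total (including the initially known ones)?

Round 1: R5 [order_pcr, hydration_advised => fever_present]; R7 [immunocompromised, high_risk => notify_public_health]; R8 [rapid_test_pos, exposure_confirmed => culture_positive]. New: fever_present, notify_public_health, culture_positive.
Round 2: R2 [fever_present, notify_public_health => cough]. New: cough.
Round 3: R3 [cough => start_antiviral]. New: start_antiviral.
Round 4: R1 [start_antiviral, culture_positive => observe_4h]. New: observe_4h.
Closure: {chest_pain, cough, culture_positive, exposure_confirmed, fever_present, high_risk, hydration_advised, immunocompromised, isolate, notify_public_health, observe_4h, order_pcr, rapid_test_pos, sore_throat, start_antiviral} — 15 facts.

15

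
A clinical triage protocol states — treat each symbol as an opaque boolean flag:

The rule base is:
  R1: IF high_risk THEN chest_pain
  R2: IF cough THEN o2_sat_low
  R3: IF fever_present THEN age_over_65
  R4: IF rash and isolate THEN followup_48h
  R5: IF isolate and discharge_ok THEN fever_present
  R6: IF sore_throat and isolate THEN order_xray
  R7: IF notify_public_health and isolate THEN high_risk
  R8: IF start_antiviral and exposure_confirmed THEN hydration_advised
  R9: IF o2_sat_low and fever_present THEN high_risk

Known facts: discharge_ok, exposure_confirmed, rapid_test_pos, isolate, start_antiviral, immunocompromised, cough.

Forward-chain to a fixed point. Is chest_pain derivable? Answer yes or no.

yes

Round 1: R2 [IF cough THEN o2_sat_low]; R5 [IF isolate and discharge_ok THEN fever_present]; R8 [IF start_antiviral and exposure_confirmed THEN hydration_advised]. Adds o2_sat_low, fever_present, hydration_advised.
Round 2: R3 [IF fever_present THEN age_over_65]; R9 [IF o2_sat_low and fever_present THEN high_risk]. Adds age_over_65, high_risk.
Round 3: R1 [IF high_risk THEN chest_pain]. Adds chest_pain.
chest_pain appears in round 3, so it is derivable.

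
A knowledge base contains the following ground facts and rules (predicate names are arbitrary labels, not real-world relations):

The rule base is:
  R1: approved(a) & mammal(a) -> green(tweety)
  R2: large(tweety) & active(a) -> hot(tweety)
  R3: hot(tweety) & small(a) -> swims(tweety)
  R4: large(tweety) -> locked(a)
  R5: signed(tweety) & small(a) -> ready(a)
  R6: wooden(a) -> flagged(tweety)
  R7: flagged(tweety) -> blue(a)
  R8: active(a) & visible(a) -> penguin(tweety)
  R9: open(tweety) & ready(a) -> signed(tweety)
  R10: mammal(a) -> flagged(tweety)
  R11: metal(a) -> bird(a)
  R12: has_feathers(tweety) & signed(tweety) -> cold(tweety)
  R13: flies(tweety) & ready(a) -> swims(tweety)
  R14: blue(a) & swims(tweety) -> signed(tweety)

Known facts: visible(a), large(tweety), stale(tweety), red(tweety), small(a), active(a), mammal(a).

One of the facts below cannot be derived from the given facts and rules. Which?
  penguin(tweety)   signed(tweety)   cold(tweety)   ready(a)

Round 1 fires R2, R4, R8, R10, giving hot(tweety), locked(a), penguin(tweety), flagged(tweety).
Round 2 fires R3, R7, giving swims(tweety), blue(a).
Round 3 fires R14, giving signed(tweety).
Round 4 fires R5, giving ready(a).
Derived: signed(tweety) (round 3), penguin(tweety) (round 1), ready(a) (round 4). cold(tweety) never appears in any round.

cold(tweety)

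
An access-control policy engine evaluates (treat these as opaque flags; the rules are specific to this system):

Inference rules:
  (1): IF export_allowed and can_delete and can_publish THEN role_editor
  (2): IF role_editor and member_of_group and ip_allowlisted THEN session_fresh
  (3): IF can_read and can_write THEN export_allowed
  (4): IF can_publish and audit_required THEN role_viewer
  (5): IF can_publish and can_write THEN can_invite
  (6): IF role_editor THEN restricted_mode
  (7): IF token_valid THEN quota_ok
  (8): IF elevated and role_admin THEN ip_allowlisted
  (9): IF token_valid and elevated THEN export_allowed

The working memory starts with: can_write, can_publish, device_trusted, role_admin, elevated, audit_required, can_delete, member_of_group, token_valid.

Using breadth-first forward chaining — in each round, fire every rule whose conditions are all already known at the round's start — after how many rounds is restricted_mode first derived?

[1] (4) [IF can_publish and audit_required THEN role_viewer]; (5) [IF can_publish and can_write THEN can_invite]; (7) [IF token_valid THEN quota_ok]; (8) [IF elevated and role_admin THEN ip_allowlisted]; (9) [IF token_valid and elevated THEN export_allowed]. ⇒ new: role_viewer, can_invite, quota_ok, ip_allowlisted, export_allowed.
[2] (1) [IF export_allowed and can_delete and can_publish THEN role_editor]. ⇒ new: role_editor.
[3] (2) [IF role_editor and member_of_group and ip_allowlisted THEN session_fresh]; (6) [IF role_editor THEN restricted_mode]. ⇒ new: session_fresh, restricted_mode.
restricted_mode first appears in round 3.

3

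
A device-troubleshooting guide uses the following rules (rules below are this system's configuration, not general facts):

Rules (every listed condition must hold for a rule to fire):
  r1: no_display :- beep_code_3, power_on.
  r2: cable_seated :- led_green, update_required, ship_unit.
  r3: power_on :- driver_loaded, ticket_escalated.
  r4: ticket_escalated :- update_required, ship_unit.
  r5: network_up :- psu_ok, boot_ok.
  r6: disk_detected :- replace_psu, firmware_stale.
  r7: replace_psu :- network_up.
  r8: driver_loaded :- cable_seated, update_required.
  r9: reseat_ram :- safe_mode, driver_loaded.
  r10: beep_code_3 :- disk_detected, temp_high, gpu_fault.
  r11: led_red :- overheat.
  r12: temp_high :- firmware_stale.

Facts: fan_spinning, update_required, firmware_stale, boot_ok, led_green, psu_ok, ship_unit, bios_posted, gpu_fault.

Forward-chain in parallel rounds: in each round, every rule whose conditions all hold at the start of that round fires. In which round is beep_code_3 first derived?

Round 1: r2 [cable_seated :- led_green, update_required, ship_unit.]; r4 [ticket_escalated :- update_required, ship_unit.]; r5 [network_up :- psu_ok, boot_ok.]; r12 [temp_high :- firmware_stale.]. New: cable_seated, ticket_escalated, network_up, temp_high.
Round 2: r7 [replace_psu :- network_up.]; r8 [driver_loaded :- cable_seated, update_required.]. New: replace_psu, driver_loaded.
Round 3: r3 [power_on :- driver_loaded, ticket_escalated.]; r6 [disk_detected :- replace_psu, firmware_stale.]. New: power_on, disk_detected.
Round 4: r10 [beep_code_3 :- disk_detected, temp_high, gpu_fault.]. New: beep_code_3.
beep_code_3 first appears in round 4.

4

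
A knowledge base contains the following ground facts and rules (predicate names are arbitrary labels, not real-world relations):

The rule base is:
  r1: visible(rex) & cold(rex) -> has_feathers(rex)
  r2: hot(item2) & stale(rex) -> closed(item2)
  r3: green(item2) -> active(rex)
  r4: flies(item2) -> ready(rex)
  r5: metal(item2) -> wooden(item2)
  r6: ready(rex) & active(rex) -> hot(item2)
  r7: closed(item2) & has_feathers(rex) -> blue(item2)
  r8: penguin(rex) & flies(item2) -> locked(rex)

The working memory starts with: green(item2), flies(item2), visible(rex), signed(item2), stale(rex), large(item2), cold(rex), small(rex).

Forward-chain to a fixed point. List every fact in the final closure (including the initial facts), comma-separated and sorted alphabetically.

Round 1 — r1, r3, r4, derive has_feathers(rex), active(rex), ready(rex).
Round 2 — r6, derive hot(item2).
Round 3 — r2, derive closed(item2).
Round 4 — r7, derive blue(item2).

active(rex), blue(item2), closed(item2), cold(rex), flies(item2), green(item2), has_feathers(rex), hot(item2), large(item2), ready(rex), signed(item2), small(rex), stale(rex), visible(rex)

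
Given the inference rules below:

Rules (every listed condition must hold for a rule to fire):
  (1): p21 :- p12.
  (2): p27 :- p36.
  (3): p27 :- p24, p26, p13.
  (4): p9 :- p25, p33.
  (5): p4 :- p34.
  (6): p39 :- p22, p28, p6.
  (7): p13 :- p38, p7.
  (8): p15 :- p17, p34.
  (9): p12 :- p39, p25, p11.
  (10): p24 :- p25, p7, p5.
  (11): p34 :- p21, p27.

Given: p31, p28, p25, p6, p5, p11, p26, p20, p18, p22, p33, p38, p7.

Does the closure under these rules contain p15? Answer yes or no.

no

Round 1: (4) [p9 :- p25, p33.]; (6) [p39 :- p22, p28, p6.]; (7) [p13 :- p38, p7.]; (10) [p24 :- p25, p7, p5.]. Adds p9, p39, p13, p24.
Round 2: (3) [p27 :- p24, p26, p13.]; (9) [p12 :- p39, p25, p11.]. Adds p27, p12.
Round 3: (1) [p21 :- p12.]. Adds p21.
Round 4: (11) [p34 :- p21, p27.]. Adds p34.
Round 5: (5) [p4 :- p34.]. Adds p4.
Fixed point reached. p15 is concluded only by (8); (8) needs p17 (never derived).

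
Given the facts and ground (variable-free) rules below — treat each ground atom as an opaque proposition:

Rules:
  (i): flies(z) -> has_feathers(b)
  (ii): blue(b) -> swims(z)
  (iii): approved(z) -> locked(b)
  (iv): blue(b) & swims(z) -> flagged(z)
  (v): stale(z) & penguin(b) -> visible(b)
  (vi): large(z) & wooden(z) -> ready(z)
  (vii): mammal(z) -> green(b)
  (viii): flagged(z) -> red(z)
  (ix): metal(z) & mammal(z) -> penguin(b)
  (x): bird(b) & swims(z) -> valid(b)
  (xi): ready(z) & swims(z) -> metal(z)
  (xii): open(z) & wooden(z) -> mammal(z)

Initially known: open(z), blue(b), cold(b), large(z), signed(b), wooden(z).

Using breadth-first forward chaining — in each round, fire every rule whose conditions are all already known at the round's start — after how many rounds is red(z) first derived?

Round 1: (ii) [blue(b) -> swims(z)]; (vi) [large(z) & wooden(z) -> ready(z)]; (xii) [open(z) & wooden(z) -> mammal(z)]. Adds swims(z), ready(z), mammal(z).
Round 2: (iv) [blue(b) & swims(z) -> flagged(z)]; (vii) [mammal(z) -> green(b)]; (xi) [ready(z) & swims(z) -> metal(z)]. Adds flagged(z), green(b), metal(z).
Round 3: (viii) [flagged(z) -> red(z)]; (ix) [metal(z) & mammal(z) -> penguin(b)]. Adds red(z), penguin(b).
red(z) first appears in round 3.

3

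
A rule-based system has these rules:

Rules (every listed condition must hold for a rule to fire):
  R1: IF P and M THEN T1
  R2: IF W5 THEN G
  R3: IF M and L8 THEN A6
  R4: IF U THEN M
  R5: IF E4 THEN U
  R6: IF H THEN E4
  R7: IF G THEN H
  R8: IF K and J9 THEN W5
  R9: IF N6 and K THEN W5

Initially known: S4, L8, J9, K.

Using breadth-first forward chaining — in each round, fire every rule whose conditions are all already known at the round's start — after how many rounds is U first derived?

5

[1] R8 [IF K and J9 THEN W5]. ⇒ new: W5.
[2] R2 [IF W5 THEN G]. ⇒ new: G.
[3] R7 [IF G THEN H]. ⇒ new: H.
[4] R6 [IF H THEN E4]. ⇒ new: E4.
[5] R5 [IF E4 THEN U]. ⇒ new: U.
U first appears in round 5.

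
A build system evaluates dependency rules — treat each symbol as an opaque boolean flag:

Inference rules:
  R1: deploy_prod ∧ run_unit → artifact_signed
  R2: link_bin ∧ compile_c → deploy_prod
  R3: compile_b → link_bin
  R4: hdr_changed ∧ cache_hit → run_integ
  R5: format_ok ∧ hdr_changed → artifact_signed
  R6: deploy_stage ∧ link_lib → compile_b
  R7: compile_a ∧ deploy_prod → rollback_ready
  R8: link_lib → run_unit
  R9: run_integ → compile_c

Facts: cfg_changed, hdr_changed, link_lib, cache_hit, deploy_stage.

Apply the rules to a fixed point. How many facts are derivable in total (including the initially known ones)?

[1] R4 [hdr_changed ∧ cache_hit → run_integ]; R6 [deploy_stage ∧ link_lib → compile_b]; R8 [link_lib → run_unit]. ⇒ new: run_integ, compile_b, run_unit.
[2] R3 [compile_b → link_bin]; R9 [run_integ → compile_c]. ⇒ new: link_bin, compile_c.
[3] R2 [link_bin ∧ compile_c → deploy_prod]. ⇒ new: deploy_prod.
[4] R1 [deploy_prod ∧ run_unit → artifact_signed]. ⇒ new: artifact_signed.
Closure: {artifact_signed, cache_hit, cfg_changed, compile_b, compile_c, deploy_prod, deploy_stage, hdr_changed, link_bin, link_lib, run_integ, run_unit} — 12 facts.

12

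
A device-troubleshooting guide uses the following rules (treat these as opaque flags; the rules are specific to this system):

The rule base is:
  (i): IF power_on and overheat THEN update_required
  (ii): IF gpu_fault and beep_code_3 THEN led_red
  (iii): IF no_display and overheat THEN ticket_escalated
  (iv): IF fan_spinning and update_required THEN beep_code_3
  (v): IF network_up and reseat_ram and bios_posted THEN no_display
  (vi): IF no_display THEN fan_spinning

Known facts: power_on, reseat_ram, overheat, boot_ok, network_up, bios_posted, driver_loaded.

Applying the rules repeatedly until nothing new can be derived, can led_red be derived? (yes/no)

Round 1: (i) [IF power_on and overheat THEN update_required]; (v) [IF network_up and reseat_ram and bios_posted THEN no_display]. New: update_required, no_display.
Round 2: (iii) [IF no_display and overheat THEN ticket_escalated]; (vi) [IF no_display THEN fan_spinning]. New: ticket_escalated, fan_spinning.
Round 3: (iv) [IF fan_spinning and update_required THEN beep_code_3]. New: beep_code_3.
Fixed point reached. led_red is concluded only by (ii); (ii) needs gpu_fault (never derived).

no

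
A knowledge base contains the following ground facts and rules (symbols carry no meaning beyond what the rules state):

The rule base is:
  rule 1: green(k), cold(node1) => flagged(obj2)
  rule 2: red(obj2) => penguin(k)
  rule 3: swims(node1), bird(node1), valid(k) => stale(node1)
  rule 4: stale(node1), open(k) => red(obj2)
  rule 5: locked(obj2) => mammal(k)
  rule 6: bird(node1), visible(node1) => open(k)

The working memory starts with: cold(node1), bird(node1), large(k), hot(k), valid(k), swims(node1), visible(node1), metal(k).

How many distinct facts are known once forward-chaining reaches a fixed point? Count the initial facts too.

12

Round 1 — rule 3, rule 6, derive stale(node1), open(k).
Round 2 — rule 4, derive red(obj2).
Round 3 — rule 2, derive penguin(k).
Closure: {bird(node1), cold(node1), hot(k), large(k), metal(k), open(k), penguin(k), red(obj2), stale(node1), swims(node1), valid(k), visible(node1)} — 12 facts.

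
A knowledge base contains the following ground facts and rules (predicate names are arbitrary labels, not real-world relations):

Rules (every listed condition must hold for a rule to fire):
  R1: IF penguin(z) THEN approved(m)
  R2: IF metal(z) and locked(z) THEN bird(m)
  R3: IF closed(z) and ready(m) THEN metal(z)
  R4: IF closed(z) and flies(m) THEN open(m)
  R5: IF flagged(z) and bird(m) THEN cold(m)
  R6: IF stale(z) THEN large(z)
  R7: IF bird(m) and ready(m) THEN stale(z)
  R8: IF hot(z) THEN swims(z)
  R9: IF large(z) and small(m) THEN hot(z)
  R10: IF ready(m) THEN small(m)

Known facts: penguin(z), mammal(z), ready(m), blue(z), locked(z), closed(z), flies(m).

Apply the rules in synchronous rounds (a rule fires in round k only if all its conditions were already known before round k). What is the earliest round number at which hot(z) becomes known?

5

Round 1 — R1, R3, R4, R10, derive approved(m), metal(z), open(m), small(m).
Round 2 — R2, derive bird(m).
Round 3 — R7, derive stale(z).
Round 4 — R6, derive large(z).
Round 5 — R9, derive hot(z).
hot(z) first appears in round 5.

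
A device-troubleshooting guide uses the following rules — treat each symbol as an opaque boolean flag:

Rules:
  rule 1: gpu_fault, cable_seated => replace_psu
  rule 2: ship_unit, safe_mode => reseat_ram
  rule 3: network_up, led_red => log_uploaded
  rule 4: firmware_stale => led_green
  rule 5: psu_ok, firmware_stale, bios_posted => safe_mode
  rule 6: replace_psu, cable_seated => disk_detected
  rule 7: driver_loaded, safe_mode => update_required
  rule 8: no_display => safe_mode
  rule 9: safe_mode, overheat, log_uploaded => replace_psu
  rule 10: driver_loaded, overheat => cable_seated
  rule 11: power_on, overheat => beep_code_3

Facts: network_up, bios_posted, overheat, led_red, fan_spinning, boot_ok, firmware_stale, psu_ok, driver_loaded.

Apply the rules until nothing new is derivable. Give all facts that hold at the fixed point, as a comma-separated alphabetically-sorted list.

bios_posted, boot_ok, cable_seated, disk_detected, driver_loaded, fan_spinning, firmware_stale, led_green, led_red, log_uploaded, network_up, overheat, psu_ok, replace_psu, safe_mode, update_required

Round 1 — rule 3, rule 4, rule 5, rule 10, derive log_uploaded, led_green, safe_mode, cable_seated.
Round 2 — rule 7, rule 9, derive update_required, replace_psu.
Round 3 — rule 6, derive disk_detected.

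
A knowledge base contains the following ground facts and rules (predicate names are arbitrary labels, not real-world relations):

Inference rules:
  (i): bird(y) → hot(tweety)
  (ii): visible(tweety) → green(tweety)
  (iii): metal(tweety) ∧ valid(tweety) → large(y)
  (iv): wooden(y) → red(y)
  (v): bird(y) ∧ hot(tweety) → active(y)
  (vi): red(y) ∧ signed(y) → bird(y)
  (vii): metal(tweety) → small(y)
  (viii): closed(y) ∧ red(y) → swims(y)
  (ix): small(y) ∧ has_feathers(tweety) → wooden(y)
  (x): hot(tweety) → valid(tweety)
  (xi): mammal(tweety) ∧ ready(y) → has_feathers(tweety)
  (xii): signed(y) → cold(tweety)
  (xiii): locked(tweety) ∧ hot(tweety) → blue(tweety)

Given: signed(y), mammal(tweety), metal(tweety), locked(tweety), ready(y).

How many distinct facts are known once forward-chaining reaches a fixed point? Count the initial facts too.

Round 1: (vii) [metal(tweety) → small(y)]; (xi) [mammal(tweety) ∧ ready(y) → has_feathers(tweety)]; (xii) [signed(y) → cold(tweety)]. New: small(y), has_feathers(tweety), cold(tweety).
Round 2: (ix) [small(y) ∧ has_feathers(tweety) → wooden(y)]. New: wooden(y).
Round 3: (iv) [wooden(y) → red(y)]. New: red(y).
Round 4: (vi) [red(y) ∧ signed(y) → bird(y)]. New: bird(y).
Round 5: (i) [bird(y) → hot(tweety)]. New: hot(tweety).
Round 6: (v) [bird(y) ∧ hot(tweety) → active(y)]; (x) [hot(tweety) → valid(tweety)]; (xiii) [locked(tweety) ∧ hot(tweety) → blue(tweety)]. New: active(y), valid(tweety), blue(tweety).
Round 7: (iii) [metal(tweety) ∧ valid(tweety) → large(y)]. New: large(y).
Closure: {active(y), bird(y), blue(tweety), cold(tweety), has_feathers(tweety), hot(tweety), large(y), locked(tweety), mammal(tweety), metal(tweety), ready(y), red(y), signed(y), small(y), valid(tweety), wooden(y)} — 16 facts.

16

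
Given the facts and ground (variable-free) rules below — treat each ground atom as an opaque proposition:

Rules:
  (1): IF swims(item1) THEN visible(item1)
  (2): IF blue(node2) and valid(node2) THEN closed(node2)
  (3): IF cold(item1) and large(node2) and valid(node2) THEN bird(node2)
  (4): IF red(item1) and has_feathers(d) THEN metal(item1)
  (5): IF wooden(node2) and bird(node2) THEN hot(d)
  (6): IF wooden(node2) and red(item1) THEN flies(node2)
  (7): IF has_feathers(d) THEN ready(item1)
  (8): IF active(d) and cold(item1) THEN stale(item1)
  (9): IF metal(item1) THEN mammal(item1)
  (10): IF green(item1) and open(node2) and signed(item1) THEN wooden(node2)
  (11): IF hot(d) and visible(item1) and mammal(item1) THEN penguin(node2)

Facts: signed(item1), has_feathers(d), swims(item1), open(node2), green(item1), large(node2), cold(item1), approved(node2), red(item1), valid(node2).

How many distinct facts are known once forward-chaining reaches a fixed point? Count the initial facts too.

Round 1: (1) [IF swims(item1) THEN visible(item1)]; (3) [IF cold(item1) and large(node2) and valid(node2) THEN bird(node2)]; (4) [IF red(item1) and has_feathers(d) THEN metal(item1)]; (7) [IF has_feathers(d) THEN ready(item1)]; (10) [IF green(item1) and open(node2) and signed(item1) THEN wooden(node2)]. Adds visible(item1), bird(node2), metal(item1), ready(item1), wooden(node2).
Round 2: (5) [IF wooden(node2) and bird(node2) THEN hot(d)]; (6) [IF wooden(node2) and red(item1) THEN flies(node2)]; (9) [IF metal(item1) THEN mammal(item1)]. Adds hot(d), flies(node2), mammal(item1).
Round 3: (11) [IF hot(d) and visible(item1) and mammal(item1) THEN penguin(node2)]. Adds penguin(node2).
Closure: {approved(node2), bird(node2), cold(item1), flies(node2), green(item1), has_feathers(d), hot(d), large(node2), mammal(item1), metal(item1), open(node2), penguin(node2), ready(item1), red(item1), signed(item1), swims(item1), valid(node2), visible(item1), wooden(node2)} — 19 facts.

19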